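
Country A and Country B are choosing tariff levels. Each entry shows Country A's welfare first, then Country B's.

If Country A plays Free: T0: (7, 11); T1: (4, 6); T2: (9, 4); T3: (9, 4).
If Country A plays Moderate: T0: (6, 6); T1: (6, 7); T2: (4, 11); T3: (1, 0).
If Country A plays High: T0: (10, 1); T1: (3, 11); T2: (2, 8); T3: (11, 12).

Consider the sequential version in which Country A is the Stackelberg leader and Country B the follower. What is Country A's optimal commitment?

Solve by backward induction (Country A leads).
- Free: Country B compares 11, 6, 4, 4 and picks T0; Country A would get 7.
- Moderate: Country B compares 6, 7, 11, 0 and picks T2; Country A would get 4.
- High: Country B compares 1, 11, 8, 12 and picks T3; Country A would get 11.
Country A's induced payoffs are 7, 4, 11, so Country A commits to High. Subgame-perfect outcome: (High, T3) with payoffs (11, 12).

High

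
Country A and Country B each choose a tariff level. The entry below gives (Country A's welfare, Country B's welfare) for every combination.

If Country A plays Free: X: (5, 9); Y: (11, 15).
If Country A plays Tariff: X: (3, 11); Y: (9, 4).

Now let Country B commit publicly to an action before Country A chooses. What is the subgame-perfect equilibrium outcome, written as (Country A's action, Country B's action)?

(Free, Y)

Solve by backward induction (Country B leads).
- X: BR = Free, leader payoff 9.
- Y: BR = Free, leader payoff 15.
Among 9, 15, the best is 15 at Y. Subgame-perfect outcome: (Free, Y) with payoffs (11, 15).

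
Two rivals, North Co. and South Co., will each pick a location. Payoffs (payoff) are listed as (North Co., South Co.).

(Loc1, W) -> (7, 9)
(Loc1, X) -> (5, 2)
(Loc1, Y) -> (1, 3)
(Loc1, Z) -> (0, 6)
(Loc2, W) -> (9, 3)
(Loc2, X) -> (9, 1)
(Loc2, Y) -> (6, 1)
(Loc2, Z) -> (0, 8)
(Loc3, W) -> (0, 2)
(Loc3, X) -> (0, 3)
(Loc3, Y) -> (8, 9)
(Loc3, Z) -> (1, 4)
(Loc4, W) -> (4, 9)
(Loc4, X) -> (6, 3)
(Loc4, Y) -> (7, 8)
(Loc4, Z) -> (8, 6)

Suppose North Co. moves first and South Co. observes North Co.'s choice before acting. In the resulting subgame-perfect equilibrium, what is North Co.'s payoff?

Backward induction with North Co. moving first.
- Loc1 → South Co. plays W (best of 9, 2, 3, 6); North Co. gets 7.
- Loc2 → South Co. plays Z (best of 3, 1, 1, 8); North Co. gets 0.
- Loc3 → South Co. plays Y (best of 2, 3, 9, 4); North Co. gets 8.
- Loc4 → South Co. plays W (best of 9, 3, 8, 6); North Co. gets 4.
North Co.'s induced payoffs are 7, 0, 8, 4, so North Co. commits to Loc3. Subgame-perfect outcome: (Loc3, Y) with payoffs (8, 9).

8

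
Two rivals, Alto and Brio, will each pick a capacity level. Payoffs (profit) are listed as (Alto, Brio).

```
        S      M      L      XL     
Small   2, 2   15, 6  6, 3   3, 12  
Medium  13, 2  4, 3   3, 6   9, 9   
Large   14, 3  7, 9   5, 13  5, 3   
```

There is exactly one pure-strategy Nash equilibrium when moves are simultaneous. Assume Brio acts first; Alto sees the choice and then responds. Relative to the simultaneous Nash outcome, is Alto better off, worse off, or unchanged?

unchanged

Work backward from Alto's decision.
- S → Alto plays Large (best of 2, 13, 14); Brio gets 3.
- M → Alto plays Small (best of 15, 4, 7); Brio gets 6.
- L → Alto plays Small (best of 6, 3, 5); Brio gets 3.
- XL → Alto plays Medium (best of 3, 9, 5); Brio gets 9.
Among 3, 6, 3, 9, the best is 9 at XL. Subgame-perfect outcome: (Medium, XL) with payoffs (9, 9).
Under simultaneous play:
Alto's best replies: S→Large; M→Small; L→Small; XL→Medium.
Brio's best replies: Small→XL; Medium→XL; Large→L.
Only (Medium, XL) has each player best-responding; Nash payoffs (9, 9).
Alto earns 9 sequentially versus 9 at the Nash outcome: unchanged.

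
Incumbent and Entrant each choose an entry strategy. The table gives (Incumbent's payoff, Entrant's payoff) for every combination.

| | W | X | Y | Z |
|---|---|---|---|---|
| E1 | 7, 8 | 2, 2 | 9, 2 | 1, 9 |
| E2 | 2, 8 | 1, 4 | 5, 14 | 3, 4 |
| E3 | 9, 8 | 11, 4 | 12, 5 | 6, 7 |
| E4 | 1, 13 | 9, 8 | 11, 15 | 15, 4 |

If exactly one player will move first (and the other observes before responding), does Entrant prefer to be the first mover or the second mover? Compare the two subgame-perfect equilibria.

second

If Incumbent leads: Entrant's best replies are E1→Z, E2→Y, E3→W, E4→Y; Incumbent's induced payoffs 1, 5, 9, 11; outcome (E4, Y), payoffs (11, 15).
If Entrant leads: Incumbent's best replies are W→E3, X→E3, Y→E3, Z→E4; Entrant's induced payoffs 8, 4, 5, 4; outcome (E3, W), payoffs (9, 8).
Entrant gets 8 moving first and 15 moving second, so Entrant prefers to move second.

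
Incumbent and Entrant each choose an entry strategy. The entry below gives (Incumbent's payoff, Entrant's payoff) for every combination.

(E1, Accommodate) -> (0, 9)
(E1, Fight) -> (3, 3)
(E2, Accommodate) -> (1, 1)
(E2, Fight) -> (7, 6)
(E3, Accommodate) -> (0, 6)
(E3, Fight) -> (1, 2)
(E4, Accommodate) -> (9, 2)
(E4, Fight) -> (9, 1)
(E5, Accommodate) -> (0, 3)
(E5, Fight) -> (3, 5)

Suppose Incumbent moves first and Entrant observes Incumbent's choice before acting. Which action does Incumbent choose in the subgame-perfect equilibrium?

E4

Entrant best-responds to each possible Incumbent move:
- E1: BR = Accommodate, leader payoff 0.
- E2: BR = Fight, leader payoff 7.
- E3: BR = Accommodate, leader payoff 0.
- E4: BR = Accommodate, leader payoff 9.
- E5: BR = Fight, leader payoff 3.
Incumbent's induced payoffs are 0, 7, 0, 9, 3, so Incumbent commits to E4. Subgame-perfect outcome: (E4, Accommodate) with payoffs (9, 2).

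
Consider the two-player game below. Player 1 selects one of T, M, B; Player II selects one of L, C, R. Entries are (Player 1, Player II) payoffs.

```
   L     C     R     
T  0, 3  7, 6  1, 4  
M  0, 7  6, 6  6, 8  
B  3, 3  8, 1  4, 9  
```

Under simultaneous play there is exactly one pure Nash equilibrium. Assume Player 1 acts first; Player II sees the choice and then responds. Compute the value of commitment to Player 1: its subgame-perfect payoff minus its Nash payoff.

1

Backward induction with Player 1 moving first.
- T: BR = C, leader payoff 7.
- M: BR = R, leader payoff 6.
- B: BR = R, leader payoff 4.
Player 1's induced payoffs are 7, 6, 4, so Player 1 commits to T. Subgame-perfect outcome: (T, C) with payoffs (7, 6).
For the simultaneous game, intersect best replies.
Player 1's best replies: L→B; C→B; R→M.
Player II's best replies: T→C; M→R; B→R.
Only (M, R) has each player best-responding; Nash payoffs (6, 8).
Player 1's commitment gain: 7 − 6 = 1.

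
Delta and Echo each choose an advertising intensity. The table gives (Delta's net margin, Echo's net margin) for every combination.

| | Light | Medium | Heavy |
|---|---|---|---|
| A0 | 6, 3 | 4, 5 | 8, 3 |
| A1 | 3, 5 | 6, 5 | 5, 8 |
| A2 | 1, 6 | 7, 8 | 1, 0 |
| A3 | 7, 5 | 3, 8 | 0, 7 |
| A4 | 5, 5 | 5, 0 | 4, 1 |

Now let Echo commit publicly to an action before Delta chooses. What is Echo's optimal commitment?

Delta best-responds to each possible Echo move:
- Light → Delta plays A3 (best of 6, 3, 1, 7, 5); Echo gets 5.
- Medium → Delta plays A2 (best of 4, 6, 7, 3, 5); Echo gets 8.
- Heavy → Delta plays A0 (best of 8, 5, 1, 0, 4); Echo gets 3.
Echo's induced payoffs are 5, 8, 3, so Echo commits to Medium. Subgame-perfect outcome: (A2, Medium) with payoffs (7, 8).

Medium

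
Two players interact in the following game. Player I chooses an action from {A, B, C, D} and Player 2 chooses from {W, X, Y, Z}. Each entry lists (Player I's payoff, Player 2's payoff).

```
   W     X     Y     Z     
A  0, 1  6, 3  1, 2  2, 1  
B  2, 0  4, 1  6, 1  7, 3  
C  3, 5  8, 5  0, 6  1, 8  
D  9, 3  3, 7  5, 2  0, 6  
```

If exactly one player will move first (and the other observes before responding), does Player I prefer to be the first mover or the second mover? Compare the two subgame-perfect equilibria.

If Player I leads: Player 2's best replies are A→X, B→Z, C→Z, D→X; Player I's induced payoffs 6, 7, 1, 3; outcome (B, Z), payoffs (7, 3).
If Player 2 leads: Player I's best replies are W→D, X→C, Y→B, Z→B; Player 2's induced payoffs 3, 5, 1, 3; outcome (C, X), payoffs (8, 5).
Player I gets 7 moving first and 8 moving second, so Player I prefers to move second.

second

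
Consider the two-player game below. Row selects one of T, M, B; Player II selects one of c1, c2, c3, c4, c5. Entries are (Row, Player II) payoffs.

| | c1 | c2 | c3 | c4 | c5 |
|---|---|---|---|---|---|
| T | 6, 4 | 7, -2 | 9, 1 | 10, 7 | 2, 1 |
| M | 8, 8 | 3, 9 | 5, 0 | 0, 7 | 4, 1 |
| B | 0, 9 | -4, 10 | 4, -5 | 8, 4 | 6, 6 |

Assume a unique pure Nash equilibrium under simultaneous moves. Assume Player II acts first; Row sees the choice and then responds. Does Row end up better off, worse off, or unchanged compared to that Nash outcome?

Work backward from Row's decision.
- c1: Row compares 6, 8, 0 and picks M; Player II would get 8.
- c2: Row compares 7, 3, -4 and picks T; Player II would get -2.
- c3: Row compares 9, 5, 4 and picks T; Player II would get 1.
- c4: Row compares 10, 0, 8 and picks T; Player II would get 7.
- c5: Row compares 2, 4, 6 and picks B; Player II would get 6.
Maximizing over 8, -2, 1, 7, 6, Player II chooses c1. Subgame-perfect outcome: (M, c1) with payoffs (8, 8).
Now find the simultaneous Nash equilibrium.
Row's best replies: c1→M; c2→T; c3→T; c4→T; c5→B.
Player II's best replies: T→c4; M→c2; B→c2.
The unique mutual best reply is (T, c4), giving (10, 7).
Row earns 8 sequentially versus 10 at the Nash outcome: worse off.

worse off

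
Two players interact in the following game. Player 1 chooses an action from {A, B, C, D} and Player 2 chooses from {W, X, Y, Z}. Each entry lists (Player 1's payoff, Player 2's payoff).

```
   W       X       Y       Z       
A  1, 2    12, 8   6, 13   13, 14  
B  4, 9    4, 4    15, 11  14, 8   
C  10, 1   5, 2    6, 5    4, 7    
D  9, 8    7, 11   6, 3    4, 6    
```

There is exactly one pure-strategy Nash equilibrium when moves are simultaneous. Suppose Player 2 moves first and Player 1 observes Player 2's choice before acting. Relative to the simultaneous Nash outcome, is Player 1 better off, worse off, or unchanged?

Work backward from Player 1's decision.
- W → Player 1 plays C (best of 1, 4, 10, 9); Player 2 gets 1.
- X → Player 1 plays A (best of 12, 4, 5, 7); Player 2 gets 8.
- Y → Player 1 plays B (best of 6, 15, 6, 6); Player 2 gets 11.
- Z → Player 1 plays B (best of 13, 14, 4, 4); Player 2 gets 8.
Maximizing over 1, 8, 11, 8, Player 2 chooses Y. Subgame-perfect outcome: (B, Y) with payoffs (15, 11).
For the simultaneous game, intersect best replies.
Player 1's best replies: W→C; X→A; Y→B; Z→B.
Player 2's best replies: A→Z; B→Y; C→Z; D→X.
Only (B, Y) has each player best-responding; Nash payoffs (15, 11).
Player 1 earns 15 sequentially versus 15 at the Nash outcome: unchanged.

unchanged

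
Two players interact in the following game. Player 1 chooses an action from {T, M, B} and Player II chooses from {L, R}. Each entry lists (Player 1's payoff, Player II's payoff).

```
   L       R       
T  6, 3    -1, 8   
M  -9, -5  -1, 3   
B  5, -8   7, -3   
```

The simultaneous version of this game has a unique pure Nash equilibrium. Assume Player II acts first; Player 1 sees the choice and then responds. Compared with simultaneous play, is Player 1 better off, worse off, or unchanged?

worse off

Backward induction with Player II moving first.
- L: Player 1 compares 6, -9, 5 and picks T; Player II would get 3.
- R: Player 1 compares -1, -1, 7 and picks B; Player II would get -3.
Player II's induced payoffs are 3, -3, so Player II commits to L. Subgame-perfect outcome: (T, L) with payoffs (6, 3).
Now find the simultaneous Nash equilibrium.
Player 1's best replies: L→T; R→B.
Player II's best replies: T→R; M→R; B→R.
The unique mutual best reply is (B, R), giving (7, -3).
Player 1 earns 6 sequentially versus 7 at the Nash outcome: worse off.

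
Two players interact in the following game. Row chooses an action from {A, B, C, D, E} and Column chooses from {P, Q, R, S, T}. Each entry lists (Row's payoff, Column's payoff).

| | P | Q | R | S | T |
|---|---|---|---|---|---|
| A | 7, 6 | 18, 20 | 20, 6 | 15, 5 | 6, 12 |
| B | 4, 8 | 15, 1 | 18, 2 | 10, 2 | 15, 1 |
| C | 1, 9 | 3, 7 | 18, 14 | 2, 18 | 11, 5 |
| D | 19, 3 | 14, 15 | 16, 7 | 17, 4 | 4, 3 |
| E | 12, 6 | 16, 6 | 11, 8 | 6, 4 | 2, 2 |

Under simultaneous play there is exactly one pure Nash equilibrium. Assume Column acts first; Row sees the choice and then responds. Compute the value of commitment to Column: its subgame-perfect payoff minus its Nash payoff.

0

Backward induction with Column moving first.
- P: Row compares 7, 4, 1, 19, 12 and picks D; Column would get 3.
- Q: Row compares 18, 15, 3, 14, 16 and picks A; Column would get 20.
- R: Row compares 20, 18, 18, 16, 11 and picks A; Column would get 6.
- S: Row compares 15, 10, 2, 17, 6 and picks D; Column would get 4.
- T: Row compares 6, 15, 11, 4, 2 and picks B; Column would get 1.
Maximizing over 3, 20, 6, 4, 1, Column chooses Q. Subgame-perfect outcome: (A, Q) with payoffs (18, 20).
For the simultaneous game, intersect best replies.
Row's best replies: P→D; Q→A; R→A; S→D; T→B.
Column's best replies: A→Q; B→P; C→S; D→Q; E→R.
The unique mutual best reply is (A, Q), giving (18, 20).
Column's commitment gain: 20 − 20 = 0.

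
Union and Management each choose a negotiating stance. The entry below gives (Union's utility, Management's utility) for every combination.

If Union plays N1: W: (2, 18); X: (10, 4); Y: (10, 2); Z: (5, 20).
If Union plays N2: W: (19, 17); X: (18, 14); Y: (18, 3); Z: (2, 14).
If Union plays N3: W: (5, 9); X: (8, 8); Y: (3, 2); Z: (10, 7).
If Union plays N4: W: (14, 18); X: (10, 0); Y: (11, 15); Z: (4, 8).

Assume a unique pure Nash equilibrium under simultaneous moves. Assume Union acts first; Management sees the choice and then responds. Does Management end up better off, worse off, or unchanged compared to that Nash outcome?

Solve by backward induction (Union leads).
- N1: Management compares 18, 4, 2, 20 and picks Z; Union would get 5.
- N2: Management compares 17, 14, 3, 14 and picks W; Union would get 19.
- N3: Management compares 9, 8, 2, 7 and picks W; Union would get 5.
- N4: Management compares 18, 0, 15, 8 and picks W; Union would get 14.
Among 5, 19, 5, 14, the best is 19 at N2. Subgame-perfect outcome: (N2, W) with payoffs (19, 17).
Under simultaneous play:
Union's best replies: W→N2; X→N2; Y→N2; Z→N3.
Management's best replies: N1→Z; N2→W; N3→W; N4→W.
The unique mutual best reply is (N2, W), giving (19, 17).
Management earns 17 sequentially versus 17 at the Nash outcome: unchanged.

unchanged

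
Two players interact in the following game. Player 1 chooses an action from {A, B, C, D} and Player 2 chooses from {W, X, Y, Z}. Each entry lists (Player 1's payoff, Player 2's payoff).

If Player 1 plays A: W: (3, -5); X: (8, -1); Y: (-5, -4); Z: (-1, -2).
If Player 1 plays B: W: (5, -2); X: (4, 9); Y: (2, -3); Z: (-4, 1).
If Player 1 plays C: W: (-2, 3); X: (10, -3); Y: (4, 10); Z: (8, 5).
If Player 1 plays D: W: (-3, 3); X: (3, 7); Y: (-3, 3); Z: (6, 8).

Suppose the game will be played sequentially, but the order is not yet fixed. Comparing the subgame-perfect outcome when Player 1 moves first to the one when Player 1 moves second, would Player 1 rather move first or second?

If Player 1 leads: Player 2's best replies are A→X, B→X, C→Y, D→Z; Player 1's induced payoffs 8, 4, 4, 6; outcome (A, X), payoffs (8, -1).
If Player 2 leads: Player 1's best replies are W→B, X→C, Y→C, Z→C; Player 2's induced payoffs -2, -3, 10, 5; outcome (C, Y), payoffs (4, 10).
Player 1 gets 8 moving first and 4 moving second, so Player 1 prefers to move first.

first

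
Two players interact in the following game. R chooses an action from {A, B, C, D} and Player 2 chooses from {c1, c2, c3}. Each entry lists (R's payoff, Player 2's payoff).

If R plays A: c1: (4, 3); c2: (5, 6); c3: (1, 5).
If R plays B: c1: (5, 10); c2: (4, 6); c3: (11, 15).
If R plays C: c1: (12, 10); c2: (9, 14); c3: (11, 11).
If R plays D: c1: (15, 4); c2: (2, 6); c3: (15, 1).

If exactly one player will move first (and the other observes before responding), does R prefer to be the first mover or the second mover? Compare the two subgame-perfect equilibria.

first

If R leads: Player 2's best replies are A→c2, B→c3, C→c2, D→c2; R's induced payoffs 5, 11, 9, 2; outcome (B, c3), payoffs (11, 15).
If Player 2 leads: R's best replies are c1→D, c2→C, c3→D; Player 2's induced payoffs 4, 14, 1; outcome (C, c2), payoffs (9, 14).
R gets 11 moving first and 9 moving second, so R prefers to move first.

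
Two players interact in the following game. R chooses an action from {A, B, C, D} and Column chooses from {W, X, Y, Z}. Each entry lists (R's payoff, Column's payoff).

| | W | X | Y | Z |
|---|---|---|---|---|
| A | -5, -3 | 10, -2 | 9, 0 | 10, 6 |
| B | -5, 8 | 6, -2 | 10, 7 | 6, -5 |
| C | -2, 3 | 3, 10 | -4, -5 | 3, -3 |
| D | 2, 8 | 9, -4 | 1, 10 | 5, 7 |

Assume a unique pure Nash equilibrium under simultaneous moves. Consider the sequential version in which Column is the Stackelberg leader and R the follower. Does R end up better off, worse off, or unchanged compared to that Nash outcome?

Work backward from R's decision.
- W: R compares -5, -5, -2, 2 and picks D; Column would get 8.
- X: R compares 10, 6, 3, 9 and picks A; Column would get -2.
- Y: R compares 9, 10, -4, 1 and picks B; Column would get 7.
- Z: R compares 10, 6, 3, 5 and picks A; Column would get 6.
Column's induced payoffs are 8, -2, 7, 6, so Column commits to W. Subgame-perfect outcome: (D, W) with payoffs (2, 8).
Now find the simultaneous Nash equilibrium.
R's best replies: W→D; X→A; Y→B; Z→A.
Column's best replies: A→Z; B→W; C→X; D→Y.
Only (A, Z) has each player best-responding; Nash payoffs (10, 6).
R earns 2 sequentially versus 10 at the Nash outcome: worse off.

worse off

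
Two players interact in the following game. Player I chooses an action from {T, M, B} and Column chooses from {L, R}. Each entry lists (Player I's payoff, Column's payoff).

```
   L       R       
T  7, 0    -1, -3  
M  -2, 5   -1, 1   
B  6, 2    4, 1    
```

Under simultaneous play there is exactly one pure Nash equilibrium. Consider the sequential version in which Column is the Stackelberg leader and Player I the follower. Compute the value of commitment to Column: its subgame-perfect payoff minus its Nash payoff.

1

Solve by backward induction (Column leads).
- L: BR = T, leader payoff 0.
- R: BR = B, leader payoff 1.
Column's induced payoffs are 0, 1, so Column commits to R. Subgame-perfect outcome: (B, R) with payoffs (4, 1).
Now find the simultaneous Nash equilibrium.
Player I's best replies: L→T; R→B.
Column's best replies: T→L; M→L; B→L.
Only (T, L) has each player best-responding; Nash payoffs (7, 0).
Column's commitment gain: 1 − 0 = 1.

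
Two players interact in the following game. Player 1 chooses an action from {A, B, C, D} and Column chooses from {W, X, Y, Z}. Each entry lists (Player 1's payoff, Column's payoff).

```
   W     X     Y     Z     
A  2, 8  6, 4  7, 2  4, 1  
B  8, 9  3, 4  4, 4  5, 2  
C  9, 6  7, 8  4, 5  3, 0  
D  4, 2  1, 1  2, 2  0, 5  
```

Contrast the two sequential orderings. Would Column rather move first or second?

If Player 1 leads: Column's best replies are A→W, B→W, C→X, D→Z; Player 1's induced payoffs 2, 8, 7, 0; outcome (B, W), payoffs (8, 9).
If Column leads: Player 1's best replies are W→C, X→C, Y→A, Z→B; Column's induced payoffs 6, 8, 2, 2; outcome (C, X), payoffs (7, 8).
Column gets 8 moving first and 9 moving second, so Column prefers to move second.

second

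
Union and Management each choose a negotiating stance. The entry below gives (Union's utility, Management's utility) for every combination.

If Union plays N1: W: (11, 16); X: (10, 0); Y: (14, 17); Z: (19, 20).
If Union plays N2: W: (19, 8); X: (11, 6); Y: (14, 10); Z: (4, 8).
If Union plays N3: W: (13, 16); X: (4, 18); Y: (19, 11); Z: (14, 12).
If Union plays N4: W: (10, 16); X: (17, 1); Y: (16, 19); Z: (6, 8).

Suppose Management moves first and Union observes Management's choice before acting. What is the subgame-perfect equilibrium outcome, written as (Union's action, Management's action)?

Backward induction with Management moving first.
- W → Union plays N2 (best of 11, 19, 13, 10); Management gets 8.
- X → Union plays N4 (best of 10, 11, 4, 17); Management gets 1.
- Y → Union plays N3 (best of 14, 14, 19, 16); Management gets 11.
- Z → Union plays N1 (best of 19, 4, 14, 6); Management gets 20.
Maximizing over 8, 1, 11, 20, Management chooses Z. Subgame-perfect outcome: (N1, Z) with payoffs (19, 20).

(N1, Z)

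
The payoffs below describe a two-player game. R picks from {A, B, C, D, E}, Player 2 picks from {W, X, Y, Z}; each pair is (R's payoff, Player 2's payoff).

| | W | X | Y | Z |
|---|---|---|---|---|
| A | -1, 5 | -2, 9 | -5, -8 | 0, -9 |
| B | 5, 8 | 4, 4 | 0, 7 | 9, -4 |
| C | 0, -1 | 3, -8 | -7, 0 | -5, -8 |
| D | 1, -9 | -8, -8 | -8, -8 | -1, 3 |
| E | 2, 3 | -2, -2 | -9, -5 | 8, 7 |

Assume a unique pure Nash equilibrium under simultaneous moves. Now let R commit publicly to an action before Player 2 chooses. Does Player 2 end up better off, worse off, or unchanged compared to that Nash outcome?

worse off

Backward induction with R moving first.
- A: BR = X, leader payoff -2.
- B: BR = W, leader payoff 5.
- C: BR = Y, leader payoff -7.
- D: BR = Z, leader payoff -1.
- E: BR = Z, leader payoff 8.
R's induced payoffs are -2, 5, -7, -1, 8, so R commits to E. Subgame-perfect outcome: (E, Z) with payoffs (8, 7).
Now find the simultaneous Nash equilibrium.
R's best replies: W→B; X→B; Y→B; Z→B.
Player 2's best replies: A→X; B→W; C→Y; D→Z; E→Z.
The unique mutual best reply is (B, W), giving (5, 8).
Player 2 earns 7 sequentially versus 8 at the Nash outcome: worse off.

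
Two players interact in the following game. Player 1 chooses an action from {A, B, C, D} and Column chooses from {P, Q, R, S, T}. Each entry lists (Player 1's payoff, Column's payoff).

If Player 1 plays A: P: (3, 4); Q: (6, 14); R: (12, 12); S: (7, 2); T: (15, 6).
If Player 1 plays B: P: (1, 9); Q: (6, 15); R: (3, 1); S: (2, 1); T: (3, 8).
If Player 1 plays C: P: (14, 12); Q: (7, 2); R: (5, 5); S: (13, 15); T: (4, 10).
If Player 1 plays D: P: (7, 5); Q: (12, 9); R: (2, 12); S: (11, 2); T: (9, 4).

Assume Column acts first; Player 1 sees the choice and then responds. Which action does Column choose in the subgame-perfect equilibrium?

S

Player 1 best-responds to each possible Column move:
- P → Player 1 plays C (best of 3, 1, 14, 7); Column gets 12.
- Q → Player 1 plays D (best of 6, 6, 7, 12); Column gets 9.
- R → Player 1 plays A (best of 12, 3, 5, 2); Column gets 12.
- S → Player 1 plays C (best of 7, 2, 13, 11); Column gets 15.
- T → Player 1 plays A (best of 15, 3, 4, 9); Column gets 6.
Column's induced payoffs are 12, 9, 12, 15, 6, so Column commits to S. Subgame-perfect outcome: (C, S) with payoffs (13, 15).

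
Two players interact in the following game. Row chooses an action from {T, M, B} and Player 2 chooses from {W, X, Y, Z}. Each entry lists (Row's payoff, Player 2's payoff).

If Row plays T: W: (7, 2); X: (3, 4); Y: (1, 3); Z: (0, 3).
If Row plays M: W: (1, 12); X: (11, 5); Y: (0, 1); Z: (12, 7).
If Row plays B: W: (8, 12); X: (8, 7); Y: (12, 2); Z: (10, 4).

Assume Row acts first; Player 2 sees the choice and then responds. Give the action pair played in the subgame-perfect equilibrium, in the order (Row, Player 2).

Work backward from Player 2's decision.
- T: Player 2 compares 2, 4, 3, 3 and picks X; Row would get 3.
- M: Player 2 compares 12, 5, 1, 7 and picks W; Row would get 1.
- B: Player 2 compares 12, 7, 2, 4 and picks W; Row would get 8.
Maximizing over 3, 1, 8, Row chooses B. Subgame-perfect outcome: (B, W) with payoffs (8, 12).

(B, W)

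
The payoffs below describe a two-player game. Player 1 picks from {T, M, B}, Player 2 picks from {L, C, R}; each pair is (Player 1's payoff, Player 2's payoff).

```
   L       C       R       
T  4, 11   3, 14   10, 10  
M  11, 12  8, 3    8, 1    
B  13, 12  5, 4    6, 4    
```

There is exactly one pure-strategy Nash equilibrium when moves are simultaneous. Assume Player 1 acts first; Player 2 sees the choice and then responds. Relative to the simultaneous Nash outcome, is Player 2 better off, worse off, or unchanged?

unchanged

Backward induction with Player 1 moving first.
- T: BR = C, leader payoff 3.
- M: BR = L, leader payoff 11.
- B: BR = L, leader payoff 13.
Among 3, 11, 13, the best is 13 at B. Subgame-perfect outcome: (B, L) with payoffs (13, 12).
Under simultaneous play:
Player 1's best replies: L→B; C→M; R→T.
Player 2's best replies: T→C; M→L; B→L.
Only (B, L) has each player best-responding; Nash payoffs (13, 12).
Player 2 earns 12 sequentially versus 12 at the Nash outcome: unchanged.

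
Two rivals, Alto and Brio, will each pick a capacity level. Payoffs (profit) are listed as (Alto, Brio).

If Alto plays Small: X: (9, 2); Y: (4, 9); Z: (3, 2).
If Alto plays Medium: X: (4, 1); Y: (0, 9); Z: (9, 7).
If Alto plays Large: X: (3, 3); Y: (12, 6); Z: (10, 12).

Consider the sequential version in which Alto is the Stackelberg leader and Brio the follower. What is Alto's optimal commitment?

Large

Work backward from Brio's decision.
- Small: BR = Y, leader payoff 4.
- Medium: BR = Y, leader payoff 0.
- Large: BR = Z, leader payoff 10.
Among 4, 0, 10, the best is 10 at Large. Subgame-perfect outcome: (Large, Z) with payoffs (10, 12).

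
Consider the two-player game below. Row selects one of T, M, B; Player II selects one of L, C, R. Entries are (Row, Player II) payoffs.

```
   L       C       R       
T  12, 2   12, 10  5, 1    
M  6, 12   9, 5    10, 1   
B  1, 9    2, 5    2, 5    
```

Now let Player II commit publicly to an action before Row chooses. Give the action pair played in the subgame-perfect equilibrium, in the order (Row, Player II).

Backward induction with Player II moving first.
- L: BR = T, leader payoff 2.
- C: BR = T, leader payoff 10.
- R: BR = M, leader payoff 1.
Maximizing over 2, 10, 1, Player II chooses C. Subgame-perfect outcome: (T, C) with payoffs (12, 10).

(T, C)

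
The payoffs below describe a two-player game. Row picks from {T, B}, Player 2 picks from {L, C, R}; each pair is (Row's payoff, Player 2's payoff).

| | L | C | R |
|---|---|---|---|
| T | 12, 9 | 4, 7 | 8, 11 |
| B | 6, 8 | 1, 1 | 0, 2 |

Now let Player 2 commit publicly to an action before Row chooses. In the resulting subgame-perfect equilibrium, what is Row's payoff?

8

Backward induction with Player 2 moving first.
- L: Row compares 12, 6 and picks T; Player 2 would get 9.
- C: Row compares 4, 1 and picks T; Player 2 would get 7.
- R: Row compares 8, 0 and picks T; Player 2 would get 11.
Maximizing over 9, 7, 11, Player 2 chooses R. Subgame-perfect outcome: (T, R) with payoffs (8, 11).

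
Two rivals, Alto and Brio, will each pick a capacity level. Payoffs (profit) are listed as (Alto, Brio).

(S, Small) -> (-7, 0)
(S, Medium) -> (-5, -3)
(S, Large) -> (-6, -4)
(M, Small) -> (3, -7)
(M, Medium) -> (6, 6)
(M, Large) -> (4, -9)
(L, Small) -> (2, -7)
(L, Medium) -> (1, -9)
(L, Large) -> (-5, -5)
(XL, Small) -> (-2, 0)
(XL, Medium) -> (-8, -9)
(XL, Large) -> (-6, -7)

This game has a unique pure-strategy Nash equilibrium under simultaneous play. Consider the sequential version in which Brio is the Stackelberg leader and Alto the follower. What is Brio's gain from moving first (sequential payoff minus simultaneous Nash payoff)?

Work backward from Alto's decision.
- Small: Alto compares -7, 3, 2, -2 and picks M; Brio would get -7.
- Medium: Alto compares -5, 6, 1, -8 and picks M; Brio would get 6.
- Large: Alto compares -6, 4, -5, -6 and picks M; Brio would get -9.
Among -7, 6, -9, the best is 6 at Medium. Subgame-perfect outcome: (M, Medium) with payoffs (6, 6).
For the simultaneous game, intersect best replies.
Alto's best replies: Small→M; Medium→M; Large→M.
Brio's best replies: S→Small; M→Medium; L→Large; XL→Small.
The unique mutual best reply is (M, Medium), giving (6, 6).
Brio's commitment gain: 6 − 6 = 0.

0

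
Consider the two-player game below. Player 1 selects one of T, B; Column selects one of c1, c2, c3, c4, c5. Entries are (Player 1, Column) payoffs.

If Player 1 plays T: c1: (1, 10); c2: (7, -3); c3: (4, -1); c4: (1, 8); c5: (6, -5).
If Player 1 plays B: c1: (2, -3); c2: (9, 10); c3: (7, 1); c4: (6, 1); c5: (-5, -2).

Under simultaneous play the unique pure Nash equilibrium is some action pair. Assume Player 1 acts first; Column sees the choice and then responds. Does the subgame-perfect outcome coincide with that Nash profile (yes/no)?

Column best-responds to each possible Player 1 move:
- T → Column plays c1 (best of 10, -3, -1, 8, -5); Player 1 gets 1.
- B → Column plays c2 (best of -3, 10, 1, 1, -2); Player 1 gets 9.
Maximizing over 1, 9, Player 1 chooses B. Subgame-perfect outcome: (B, c2) with payoffs (9, 10).
Under simultaneous play:
Player 1's best replies: c1→B; c2→B; c3→B; c4→B; c5→T.
Column's best replies: T→c1; B→c2.
The unique mutual best reply is (B, c2), giving (9, 10).
Sequential outcome (B, c2) coincides with the Nash profile (B, c2).

yes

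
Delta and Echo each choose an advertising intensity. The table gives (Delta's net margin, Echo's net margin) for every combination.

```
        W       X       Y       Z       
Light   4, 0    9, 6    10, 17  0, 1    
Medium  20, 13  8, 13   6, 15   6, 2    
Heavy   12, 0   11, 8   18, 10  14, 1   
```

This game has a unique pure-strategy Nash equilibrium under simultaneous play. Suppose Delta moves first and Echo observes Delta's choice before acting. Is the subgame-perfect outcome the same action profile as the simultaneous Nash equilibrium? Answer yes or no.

Echo best-responds to each possible Delta move:
- Light: BR = Y, leader payoff 10.
- Medium: BR = Y, leader payoff 6.
- Heavy: BR = Y, leader payoff 18.
Maximizing over 10, 6, 18, Delta chooses Heavy. Subgame-perfect outcome: (Heavy, Y) with payoffs (18, 10).
Under simultaneous play:
Delta's best replies: W→Medium; X→Heavy; Y→Heavy; Z→Heavy.
Echo's best replies: Light→Y; Medium→Y; Heavy→Y.
The unique mutual best reply is (Heavy, Y), giving (18, 10).
Sequential outcome (Heavy, Y) coincides with the Nash profile (Heavy, Y).

yes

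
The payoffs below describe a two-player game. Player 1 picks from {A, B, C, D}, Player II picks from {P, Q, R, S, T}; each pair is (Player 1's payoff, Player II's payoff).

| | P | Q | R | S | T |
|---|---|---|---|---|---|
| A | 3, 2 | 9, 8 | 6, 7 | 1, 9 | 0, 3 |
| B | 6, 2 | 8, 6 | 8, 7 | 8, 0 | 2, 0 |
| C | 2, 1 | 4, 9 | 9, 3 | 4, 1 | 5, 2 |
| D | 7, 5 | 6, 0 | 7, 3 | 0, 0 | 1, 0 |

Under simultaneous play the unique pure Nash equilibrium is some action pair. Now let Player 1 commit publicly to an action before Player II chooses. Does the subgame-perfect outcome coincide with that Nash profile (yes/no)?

no

Solve by backward induction (Player 1 leads).
- A → Player II plays S (best of 2, 8, 7, 9, 3); Player 1 gets 1.
- B → Player II plays R (best of 2, 6, 7, 0, 0); Player 1 gets 8.
- C → Player II plays Q (best of 1, 9, 3, 1, 2); Player 1 gets 4.
- D → Player II plays P (best of 5, 0, 3, 0, 0); Player 1 gets 7.
Among 1, 8, 4, 7, the best is 8 at B. Subgame-perfect outcome: (B, R) with payoffs (8, 7).
Now find the simultaneous Nash equilibrium.
Player 1's best replies: P→D; Q→A; R→C; S→B; T→C.
Player II's best replies: A→S; B→R; C→Q; D→P.
The unique mutual best reply is (D, P), giving (7, 5).
Sequential outcome (B, R) differs from the Nash profile (D, P).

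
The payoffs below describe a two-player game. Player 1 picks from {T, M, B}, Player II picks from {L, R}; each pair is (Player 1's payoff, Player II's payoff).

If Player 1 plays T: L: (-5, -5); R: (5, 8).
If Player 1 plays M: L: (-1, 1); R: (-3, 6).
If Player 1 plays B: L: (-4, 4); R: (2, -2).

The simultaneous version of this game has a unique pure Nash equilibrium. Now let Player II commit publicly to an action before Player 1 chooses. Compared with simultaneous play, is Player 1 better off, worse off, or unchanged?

unchanged

Backward induction with Player II moving first.
- L: BR = M, leader payoff 1.
- R: BR = T, leader payoff 8.
Player II's induced payoffs are 1, 8, so Player II commits to R. Subgame-perfect outcome: (T, R) with payoffs (5, 8).
Under simultaneous play:
Player 1's best replies: L→M; R→T.
Player II's best replies: T→R; M→R; B→L.
The unique mutual best reply is (T, R), giving (5, 8).
Player 1 earns 5 sequentially versus 5 at the Nash outcome: unchanged.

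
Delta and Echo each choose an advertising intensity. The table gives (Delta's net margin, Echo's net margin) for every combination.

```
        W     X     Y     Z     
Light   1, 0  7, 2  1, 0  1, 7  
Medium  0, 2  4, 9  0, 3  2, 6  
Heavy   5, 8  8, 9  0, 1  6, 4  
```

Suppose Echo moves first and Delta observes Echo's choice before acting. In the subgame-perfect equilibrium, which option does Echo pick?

Solve by backward induction (Echo leads).
- W: BR = Heavy, leader payoff 8.
- X: BR = Heavy, leader payoff 9.
- Y: BR = Light, leader payoff 0.
- Z: BR = Heavy, leader payoff 4.
Among 8, 9, 0, 4, the best is 9 at X. Subgame-perfect outcome: (Heavy, X) with payoffs (8, 9).

X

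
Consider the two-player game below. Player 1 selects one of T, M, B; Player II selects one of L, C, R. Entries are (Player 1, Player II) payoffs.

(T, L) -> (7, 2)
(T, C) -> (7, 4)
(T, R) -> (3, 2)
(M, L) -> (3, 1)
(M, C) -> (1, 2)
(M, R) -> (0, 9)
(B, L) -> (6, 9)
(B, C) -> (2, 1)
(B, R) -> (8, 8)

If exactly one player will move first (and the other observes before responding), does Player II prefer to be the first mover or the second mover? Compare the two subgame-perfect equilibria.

first

If Player 1 leads: Player II's best replies are T→C, M→R, B→L; Player 1's induced payoffs 7, 0, 6; outcome (T, C), payoffs (7, 4).
If Player II leads: Player 1's best replies are L→T, C→T, R→B; Player II's induced payoffs 2, 4, 8; outcome (B, R), payoffs (8, 8).
Player II gets 8 moving first and 4 moving second, so Player II prefers to move first.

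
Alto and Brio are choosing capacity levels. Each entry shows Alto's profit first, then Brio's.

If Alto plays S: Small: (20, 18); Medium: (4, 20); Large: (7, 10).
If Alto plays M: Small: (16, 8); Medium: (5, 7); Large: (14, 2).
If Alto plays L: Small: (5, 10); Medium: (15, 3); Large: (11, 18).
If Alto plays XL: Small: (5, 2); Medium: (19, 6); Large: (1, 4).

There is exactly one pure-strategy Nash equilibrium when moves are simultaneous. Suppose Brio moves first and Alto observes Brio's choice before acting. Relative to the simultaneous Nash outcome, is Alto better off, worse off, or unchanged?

Solve by backward induction (Brio leads).
- Small: Alto compares 20, 16, 5, 5 and picks S; Brio would get 18.
- Medium: Alto compares 4, 5, 15, 19 and picks XL; Brio would get 6.
- Large: Alto compares 7, 14, 11, 1 and picks M; Brio would get 2.
Brio's induced payoffs are 18, 6, 2, so Brio commits to Small. Subgame-perfect outcome: (S, Small) with payoffs (20, 18).
Now find the simultaneous Nash equilibrium.
Alto's best replies: Small→S; Medium→XL; Large→M.
Brio's best replies: S→Medium; M→Small; L→Large; XL→Medium.
Only (XL, Medium) has each player best-responding; Nash payoffs (19, 6).
Alto earns 20 sequentially versus 19 at the Nash outcome: better off.

better off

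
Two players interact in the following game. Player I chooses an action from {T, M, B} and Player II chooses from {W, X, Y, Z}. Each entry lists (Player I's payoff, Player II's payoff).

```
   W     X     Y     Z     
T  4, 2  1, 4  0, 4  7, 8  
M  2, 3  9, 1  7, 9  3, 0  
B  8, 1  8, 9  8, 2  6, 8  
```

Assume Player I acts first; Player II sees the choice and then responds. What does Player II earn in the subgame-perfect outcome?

9

Backward induction with Player I moving first.
- T: Player II compares 2, 4, 4, 8 and picks Z; Player I would get 7.
- M: Player II compares 3, 1, 9, 0 and picks Y; Player I would get 7.
- B: Player II compares 1, 9, 2, 8 and picks X; Player I would get 8.
Player I's induced payoffs are 7, 7, 8, so Player I commits to B. Subgame-perfect outcome: (B, X) with payoffs (8, 9).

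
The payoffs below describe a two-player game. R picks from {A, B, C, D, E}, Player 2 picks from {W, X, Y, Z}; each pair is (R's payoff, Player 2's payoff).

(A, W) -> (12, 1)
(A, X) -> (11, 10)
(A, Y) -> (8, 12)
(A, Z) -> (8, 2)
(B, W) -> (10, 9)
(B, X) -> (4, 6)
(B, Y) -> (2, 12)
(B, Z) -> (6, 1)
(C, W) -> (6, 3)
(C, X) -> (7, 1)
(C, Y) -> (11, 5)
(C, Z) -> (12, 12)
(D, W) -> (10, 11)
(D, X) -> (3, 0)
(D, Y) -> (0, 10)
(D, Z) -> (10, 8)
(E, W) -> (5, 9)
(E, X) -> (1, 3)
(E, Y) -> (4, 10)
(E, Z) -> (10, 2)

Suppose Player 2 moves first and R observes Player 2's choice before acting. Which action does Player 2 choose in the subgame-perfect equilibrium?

Z

R best-responds to each possible Player 2 move:
- W → R plays A (best of 12, 10, 6, 10, 5); Player 2 gets 1.
- X → R plays A (best of 11, 4, 7, 3, 1); Player 2 gets 10.
- Y → R plays C (best of 8, 2, 11, 0, 4); Player 2 gets 5.
- Z → R plays C (best of 8, 6, 12, 10, 10); Player 2 gets 12.
Player 2's induced payoffs are 1, 10, 5, 12, so Player 2 commits to Z. Subgame-perfect outcome: (C, Z) with payoffs (12, 12).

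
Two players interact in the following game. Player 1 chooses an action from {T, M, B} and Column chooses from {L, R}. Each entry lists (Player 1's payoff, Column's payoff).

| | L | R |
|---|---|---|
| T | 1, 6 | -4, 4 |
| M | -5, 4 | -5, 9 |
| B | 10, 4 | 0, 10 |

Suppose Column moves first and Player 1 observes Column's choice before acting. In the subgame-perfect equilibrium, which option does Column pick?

Backward induction with Column moving first.
- L → Player 1 plays B (best of 1, -5, 10); Column gets 4.
- R → Player 1 plays B (best of -4, -5, 0); Column gets 10.
Maximizing over 4, 10, Column chooses R. Subgame-perfect outcome: (B, R) with payoffs (0, 10).

R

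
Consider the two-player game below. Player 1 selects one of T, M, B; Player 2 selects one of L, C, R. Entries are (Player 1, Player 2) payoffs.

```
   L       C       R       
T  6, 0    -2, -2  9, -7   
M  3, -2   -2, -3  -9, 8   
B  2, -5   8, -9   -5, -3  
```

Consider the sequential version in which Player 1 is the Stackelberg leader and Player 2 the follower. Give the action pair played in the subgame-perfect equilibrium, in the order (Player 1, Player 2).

Solve by backward induction (Player 1 leads).
- T: BR = L, leader payoff 6.
- M: BR = R, leader payoff -9.
- B: BR = R, leader payoff -5.
Among 6, -9, -5, the best is 6 at T. Subgame-perfect outcome: (T, L) with payoffs (6, 0).

(T, L)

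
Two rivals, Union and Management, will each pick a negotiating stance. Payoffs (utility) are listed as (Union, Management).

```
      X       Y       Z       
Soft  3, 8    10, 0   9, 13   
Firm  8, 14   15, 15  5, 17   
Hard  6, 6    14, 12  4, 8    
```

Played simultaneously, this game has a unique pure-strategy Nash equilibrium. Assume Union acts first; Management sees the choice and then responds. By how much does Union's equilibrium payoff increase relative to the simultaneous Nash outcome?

Management best-responds to each possible Union move:
- Soft: Management compares 8, 0, 13 and picks Z; Union would get 9.
- Firm: Management compares 14, 15, 17 and picks Z; Union would get 5.
- Hard: Management compares 6, 12, 8 and picks Y; Union would get 14.
Among 9, 5, 14, the best is 14 at Hard. Subgame-perfect outcome: (Hard, Y) with payoffs (14, 12).
Now find the simultaneous Nash equilibrium.
Union's best replies: X→Firm; Y→Firm; Z→Soft.
Management's best replies: Soft→Z; Firm→Z; Hard→Y.
The unique mutual best reply is (Soft, Z), giving (9, 13).
Union's commitment gain: 14 − 9 = 5.

5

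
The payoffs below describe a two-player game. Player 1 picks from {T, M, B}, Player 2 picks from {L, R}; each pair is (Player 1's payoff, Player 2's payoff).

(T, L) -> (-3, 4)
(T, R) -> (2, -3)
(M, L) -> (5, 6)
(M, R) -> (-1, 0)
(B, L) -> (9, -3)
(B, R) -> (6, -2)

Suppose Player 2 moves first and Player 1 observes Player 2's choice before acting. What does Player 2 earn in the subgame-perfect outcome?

-2

Player 1 best-responds to each possible Player 2 move:
- L: Player 1 compares -3, 5, 9 and picks B; Player 2 would get -3.
- R: Player 1 compares 2, -1, 6 and picks B; Player 2 would get -2.
Player 2's induced payoffs are -3, -2, so Player 2 commits to R. Subgame-perfect outcome: (B, R) with payoffs (6, -2).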